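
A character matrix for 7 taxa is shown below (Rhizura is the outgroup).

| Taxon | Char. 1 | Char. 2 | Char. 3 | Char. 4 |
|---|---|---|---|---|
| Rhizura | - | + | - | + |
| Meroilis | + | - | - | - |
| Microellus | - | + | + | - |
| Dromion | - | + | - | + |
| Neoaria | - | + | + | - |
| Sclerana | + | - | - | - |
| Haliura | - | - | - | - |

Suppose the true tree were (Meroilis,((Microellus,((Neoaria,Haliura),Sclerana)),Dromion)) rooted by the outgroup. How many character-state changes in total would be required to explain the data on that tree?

Map each character onto (Meroilis,((Microellus,((Neoaria,Haliura),Sclerana)),Dromion)) (rooted by Rhizura) and count the minimum state changes it requires (Fitch parsimony):
Char. 1: 2; Char. 2: 3; Char. 3: 2; Char. 4: 2.
Total tree length = 9.

9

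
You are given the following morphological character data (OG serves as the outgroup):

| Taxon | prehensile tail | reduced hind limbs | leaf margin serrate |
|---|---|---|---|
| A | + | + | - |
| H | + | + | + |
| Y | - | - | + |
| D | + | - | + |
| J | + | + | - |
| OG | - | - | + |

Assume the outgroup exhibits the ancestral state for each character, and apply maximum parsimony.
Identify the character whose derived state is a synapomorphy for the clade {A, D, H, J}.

prehensile tail

Character polarity is set by the outgroup: the derived state is whichever differs from the outgroup's state, so for leaf margin serrate the derived state is '-', and for the remaining characters it is '+'.
prehensile tail: derived state '+' in A, D, H, and J only — synapomorphy for {A, D, H, J}.
reduced hind limbs (derived state '+') is shared by A, H, and J — a synapomorphy uniting that clade.
leaf margin serrate: derived state '-' in A and J only — synapomorphy for {A, J}.
Most parsimonious ingroup topology: ((((J,A),H),D),Y).
The clade {A, D, H, J} is supported by prehensile tail: its derived state '+' occurs in exactly those taxa and in no other taxon (including the outgroup).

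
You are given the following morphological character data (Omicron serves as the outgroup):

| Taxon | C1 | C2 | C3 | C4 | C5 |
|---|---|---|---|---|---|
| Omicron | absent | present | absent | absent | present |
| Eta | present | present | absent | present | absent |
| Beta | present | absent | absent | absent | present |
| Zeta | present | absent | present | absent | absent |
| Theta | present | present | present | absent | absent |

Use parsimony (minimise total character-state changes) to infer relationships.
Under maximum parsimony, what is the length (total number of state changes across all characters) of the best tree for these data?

6

Character polarity is set by the outgroup: the derived state is whichever differs from the outgroup's state, so for C2, C5 the derived state is 'absent', and for the remaining characters it is 'present'.
C1 (derived state 'present') is shared by all ingroup taxa — unites the whole ingroup.
C2 (state 'absent') occurs in Beta and Zeta but conflicts with the nesting implied by the other characters — most parsimoniously interpreted as homoplasy.
Only Theta and Zeta show the derived state 'present' for C3, supporting them as a clade.
C4: derived state 'present' in Eta only — an autapomorphy, so it tells us nothing about relationships among taxa.
C5: derived state 'absent' in Eta, Theta, and Zeta only — synapomorphy for {Eta, Theta, Zeta}.
Most parsimonious ingroup topology: ((Eta,(Zeta,Theta)),Beta).
Changes per character on this tree: C1: 1; C2: 2; C3: 1; C4: 1; C5: 1.
Total = 6.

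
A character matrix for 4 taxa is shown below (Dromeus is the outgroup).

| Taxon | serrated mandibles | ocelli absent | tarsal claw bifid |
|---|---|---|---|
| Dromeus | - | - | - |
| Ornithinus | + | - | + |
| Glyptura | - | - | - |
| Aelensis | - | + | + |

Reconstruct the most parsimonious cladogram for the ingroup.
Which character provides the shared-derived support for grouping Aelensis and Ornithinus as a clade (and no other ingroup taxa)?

tarsal claw bifid

The outgroup has state '-' for every character, so '+' is the derived state throughout.
serrated mandibles (derived state '+') is unique to Ornithinus (autapomorphy; uninformative for grouping).
ocelli absent: derived state '+' in Aelensis only — an autapomorphy, so it tells us nothing about relationships among taxa.
Only Aelensis and Ornithinus show the derived state '+' for tarsal claw bifid, supporting them as a clade.
Most parsimonious ingroup topology: ((Ornithinus,Aelensis),Glyptura).
The clade {Aelensis, Ornithinus} is supported by tarsal claw bifid: its derived state '+' occurs in exactly those taxa and in no other taxon (including the outgroup).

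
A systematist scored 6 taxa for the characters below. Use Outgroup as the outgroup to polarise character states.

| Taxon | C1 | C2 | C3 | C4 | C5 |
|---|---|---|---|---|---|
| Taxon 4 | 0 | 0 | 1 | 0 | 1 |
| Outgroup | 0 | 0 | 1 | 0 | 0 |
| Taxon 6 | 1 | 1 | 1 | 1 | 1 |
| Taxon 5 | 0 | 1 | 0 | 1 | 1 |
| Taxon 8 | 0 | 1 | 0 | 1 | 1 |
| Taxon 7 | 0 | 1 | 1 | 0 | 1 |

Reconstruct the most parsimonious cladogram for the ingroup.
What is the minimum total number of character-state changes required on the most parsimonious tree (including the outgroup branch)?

Character polarity is set by the outgroup: the derived state is whichever differs from the outgroup's state, so for C3 the derived state is '0', and for the remaining characters it is '1'.
C1 (derived state '1') is unique to Taxon 6 (autapomorphy; uninformative for grouping).
C2: derived state '1' in Taxon 5, Taxon 6, Taxon 7, and Taxon 8 only — synapomorphy for {Taxon 5, Taxon 6, Taxon 7, Taxon 8}.
C3 (derived state '0') is shared by Taxon 5 and Taxon 8 — a synapomorphy uniting that clade.
C4: derived state '1' in Taxon 5, Taxon 6, and Taxon 8 only — synapomorphy for {Taxon 5, Taxon 6, Taxon 8}.
All ingroup taxa share the derived state '1' for C5; it defines the ingroup but does not resolve relationships within it.
Most parsimonious ingroup topology: ((((Taxon 5,Taxon 8),Taxon 6),Taxon 7),Taxon 4).
Changes per character on this tree: C1: 1; C2: 1; C3: 1; C4: 1; C5: 1.
Total = 5.

5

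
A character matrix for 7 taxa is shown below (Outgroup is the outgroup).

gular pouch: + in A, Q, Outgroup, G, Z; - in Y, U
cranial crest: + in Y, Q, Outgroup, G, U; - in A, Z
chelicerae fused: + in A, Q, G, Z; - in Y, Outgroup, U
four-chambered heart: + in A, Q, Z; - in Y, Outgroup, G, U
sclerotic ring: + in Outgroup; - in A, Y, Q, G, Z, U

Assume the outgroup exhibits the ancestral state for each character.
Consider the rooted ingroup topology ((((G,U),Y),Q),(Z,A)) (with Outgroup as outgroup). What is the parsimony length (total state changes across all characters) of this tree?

Map each character onto ((((G,U),Y),Q),(Z,A)) (rooted by Outgroup) and count the minimum state changes it requires (Fitch parsimony):
gular pouch: 2; cranial crest: 1; chelicerae fused: 3; four-chambered heart: 2; sclerotic ring: 1.
Total tree length = 9.

9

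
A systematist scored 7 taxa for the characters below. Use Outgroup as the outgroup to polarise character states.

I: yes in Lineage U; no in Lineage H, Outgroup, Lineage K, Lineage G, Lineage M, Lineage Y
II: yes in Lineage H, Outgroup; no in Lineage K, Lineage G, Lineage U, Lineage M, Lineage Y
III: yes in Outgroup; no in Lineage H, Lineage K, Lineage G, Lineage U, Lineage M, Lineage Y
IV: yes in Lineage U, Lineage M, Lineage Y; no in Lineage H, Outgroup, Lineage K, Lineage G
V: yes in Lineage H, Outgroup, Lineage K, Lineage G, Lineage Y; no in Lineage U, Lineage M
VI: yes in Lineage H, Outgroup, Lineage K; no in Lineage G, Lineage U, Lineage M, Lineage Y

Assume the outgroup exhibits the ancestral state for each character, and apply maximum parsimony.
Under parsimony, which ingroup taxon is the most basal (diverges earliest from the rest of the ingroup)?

Lineage H

Character polarity is set by the outgroup: the derived state is whichever differs from the outgroup's state, so for II, III, V, VI the derived state is 'no', and for the remaining characters it is 'yes'.
I (derived state 'yes') is unique to Lineage U (autapomorphy; uninformative for grouping).
II (derived state 'no') is shared by Lineage G, Lineage K, Lineage M, Lineage U, and Lineage Y — a synapomorphy uniting that clade.
All ingroup taxa share the derived state 'no' for III; it defines the ingroup but does not resolve relationships within it.
IV: derived state 'yes' in Lineage M, Lineage U, and Lineage Y only — synapomorphy for {Lineage M, Lineage U, Lineage Y}.
V: derived state 'no' in Lineage M and Lineage U only — synapomorphy for {Lineage M, Lineage U}.
VI (derived state 'no') is shared by Lineage G, Lineage M, Lineage U, and Lineage Y — a synapomorphy uniting that clade.
Most parsimonious ingroup topology: (Lineage H,((Lineage G,(Lineage Y,(Lineage M,Lineage U))),Lineage K)).
Lineage H is sister to the clade containing all other ingroup taxa, so it is the earliest-diverging (most basal) ingroup lineage.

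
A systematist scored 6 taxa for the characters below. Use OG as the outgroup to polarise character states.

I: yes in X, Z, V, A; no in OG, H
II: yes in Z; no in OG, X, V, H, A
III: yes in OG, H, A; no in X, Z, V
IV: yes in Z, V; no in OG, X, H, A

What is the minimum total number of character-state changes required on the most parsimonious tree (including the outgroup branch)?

Character polarity is set by the outgroup: the derived state is whichever differs from the outgroup's state, so for III the derived state is 'no', and for the remaining characters it is 'yes'.
Only A, V, X, and Z show the derived state 'yes' for I, supporting them as a clade.
II: derived state 'yes' in Z only — an autapomorphy, so it tells us nothing about relationships among taxa.
III (derived state 'no') is shared by V, X, and Z — a synapomorphy uniting that clade.
Only V and Z show the derived state 'yes' for IV, supporting them as a clade.
Most parsimonious ingroup topology: (((X,(Z,V)),A),H).
Changes per character on this tree: I: 1; II: 1; III: 1; IV: 1.
Total = 4.

4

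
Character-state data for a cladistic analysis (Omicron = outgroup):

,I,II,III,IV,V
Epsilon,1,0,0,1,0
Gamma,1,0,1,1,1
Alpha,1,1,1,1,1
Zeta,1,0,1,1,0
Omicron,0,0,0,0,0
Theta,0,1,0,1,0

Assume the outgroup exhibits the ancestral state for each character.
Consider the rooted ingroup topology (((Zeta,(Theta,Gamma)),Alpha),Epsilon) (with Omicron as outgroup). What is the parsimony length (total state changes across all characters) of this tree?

Map each character onto (((Zeta,(Theta,Gamma)),Alpha),Epsilon) (rooted by Omicron) and count the minimum state changes it requires (Fitch parsimony):
I: 2; II: 2; III: 2; IV: 1; V: 2.
Total tree length = 9.

9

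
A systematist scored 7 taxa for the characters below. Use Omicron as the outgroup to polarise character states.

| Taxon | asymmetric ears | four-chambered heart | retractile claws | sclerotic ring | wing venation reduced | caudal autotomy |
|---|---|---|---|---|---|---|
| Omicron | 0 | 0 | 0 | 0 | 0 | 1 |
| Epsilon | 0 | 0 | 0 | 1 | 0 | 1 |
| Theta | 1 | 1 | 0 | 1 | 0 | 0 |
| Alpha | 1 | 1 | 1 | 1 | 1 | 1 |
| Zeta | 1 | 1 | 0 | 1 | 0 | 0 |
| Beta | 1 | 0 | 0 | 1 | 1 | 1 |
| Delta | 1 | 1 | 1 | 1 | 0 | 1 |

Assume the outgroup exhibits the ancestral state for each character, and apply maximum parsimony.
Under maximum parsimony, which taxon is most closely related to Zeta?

Theta

Character polarity is set by the outgroup: the derived state is whichever differs from the outgroup's state, so for caudal autotomy the derived state is '0', and for the remaining characters it is '1'.
Only Alpha, Beta, Delta, Theta, and Zeta show the derived state '1' for asymmetric ears, supporting them as a clade.
four-chambered heart (derived state '1') is shared by Alpha, Delta, Theta, and Zeta — a synapomorphy uniting that clade.
Only Alpha and Delta show the derived state '1' for retractile claws, supporting them as a clade.
sclerotic ring (derived state '1') is shared by all ingroup taxa — unites the whole ingroup.
wing venation reduced groups Alpha and Beta, which is incompatible with the clades supported by the remaining characters; treating it as convergent (homoplasy) costs fewer steps than any alternative tree.
caudal autotomy (derived state '0') is shared by Theta and Zeta — a synapomorphy uniting that clade.
Most parsimonious ingroup topology: (Epsilon,(((Theta,Zeta),(Alpha,Delta)),Beta)).
Zeta and Theta form a cherry on this tree, so they are sister taxa.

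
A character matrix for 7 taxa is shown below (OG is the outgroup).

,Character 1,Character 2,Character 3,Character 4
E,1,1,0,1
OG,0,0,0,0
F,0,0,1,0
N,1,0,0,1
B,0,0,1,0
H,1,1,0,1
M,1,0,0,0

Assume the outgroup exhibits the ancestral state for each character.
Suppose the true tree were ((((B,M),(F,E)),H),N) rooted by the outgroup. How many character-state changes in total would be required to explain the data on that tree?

Map each character onto ((((B,M),(F,E)),H),N) (rooted by OG) and count the minimum state changes it requires (Fitch parsimony):
Character 1: 3; Character 2: 2; Character 3: 2; Character 4: 3.
Total tree length = 10.

10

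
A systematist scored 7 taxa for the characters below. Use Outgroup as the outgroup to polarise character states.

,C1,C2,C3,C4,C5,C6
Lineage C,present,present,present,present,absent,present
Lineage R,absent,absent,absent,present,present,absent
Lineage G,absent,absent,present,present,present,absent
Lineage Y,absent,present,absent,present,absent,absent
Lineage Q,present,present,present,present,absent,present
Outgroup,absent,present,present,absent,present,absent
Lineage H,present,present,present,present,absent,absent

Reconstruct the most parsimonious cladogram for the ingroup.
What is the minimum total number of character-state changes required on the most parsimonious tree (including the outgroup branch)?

7

Character polarity is set by the outgroup: the derived state is whichever differs from the outgroup's state, so for C2, C3, C5 the derived state is 'absent', and for the remaining characters it is 'present'.
C1: derived state 'present' in Lineage C, Lineage H, and Lineage Q only — synapomorphy for {Lineage C, Lineage H, Lineage Q}.
Only Lineage G and Lineage R show the derived state 'absent' for C2, supporting them as a clade.
C3 (state 'absent') occurs in Lineage R and Lineage Y but conflicts with the nesting implied by the other characters — most parsimoniously interpreted as homoplasy.
All ingroup taxa share the derived state 'present' for C4; it defines the ingroup but does not resolve relationships within it.
Only Lineage C, Lineage H, Lineage Q, and Lineage Y show the derived state 'absent' for C5, supporting them as a clade.
C6: derived state 'present' in Lineage C and Lineage Q only — synapomorphy for {Lineage C, Lineage Q}.
Most parsimonious ingroup topology: ((((Lineage C,Lineage Q),Lineage H),Lineage Y),(Lineage R,Lineage G)).
Changes per character on this tree: C1: 1; C2: 1; C3: 2; C4: 1; C5: 1; C6: 1.
Total = 7.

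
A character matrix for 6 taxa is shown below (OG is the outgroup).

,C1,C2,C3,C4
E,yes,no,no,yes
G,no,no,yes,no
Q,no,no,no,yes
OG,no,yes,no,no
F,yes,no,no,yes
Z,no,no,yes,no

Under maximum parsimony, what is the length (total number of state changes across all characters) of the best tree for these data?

4

Character polarity is set by the outgroup: the derived state is whichever differs from the outgroup's state, so for C2 the derived state is 'no', and for the remaining characters it is 'yes'.
Only E and F show the derived state 'yes' for C1, supporting them as a clade.
C2 (derived state 'no') is shared by all ingroup taxa — unites the whole ingroup.
Only G and Z show the derived state 'yes' for C3, supporting them as a clade.
Only E, F, and Q show the derived state 'yes' for C4, supporting them as a clade.
Most parsimonious ingroup topology: ((Q,(F,E)),(Z,G)).
Changes per character on this tree: C1: 1; C2: 1; C3: 1; C4: 1.
Total = 4.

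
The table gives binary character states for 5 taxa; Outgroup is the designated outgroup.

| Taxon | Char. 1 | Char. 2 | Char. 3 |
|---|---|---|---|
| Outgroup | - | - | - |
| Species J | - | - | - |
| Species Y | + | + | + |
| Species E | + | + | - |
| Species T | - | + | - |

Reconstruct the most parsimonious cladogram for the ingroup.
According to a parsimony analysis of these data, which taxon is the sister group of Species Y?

The outgroup has state '-' for every character, so '+' is the derived state throughout.
Char. 1 (derived state '+') is shared by Species E and Species Y — a synapomorphy uniting that clade.
Only Species E, Species T, and Species Y show the derived state '+' for Char. 2, supporting them as a clade.
Char. 3: derived state '+' in Species Y only — an autapomorphy, so it tells us nothing about relationships among taxa.
Most parsimonious ingroup topology: (Species J,((Species Y,Species E),Species T)).
Species Y and Species E form a cherry on this tree, so they are sister taxa.

Species E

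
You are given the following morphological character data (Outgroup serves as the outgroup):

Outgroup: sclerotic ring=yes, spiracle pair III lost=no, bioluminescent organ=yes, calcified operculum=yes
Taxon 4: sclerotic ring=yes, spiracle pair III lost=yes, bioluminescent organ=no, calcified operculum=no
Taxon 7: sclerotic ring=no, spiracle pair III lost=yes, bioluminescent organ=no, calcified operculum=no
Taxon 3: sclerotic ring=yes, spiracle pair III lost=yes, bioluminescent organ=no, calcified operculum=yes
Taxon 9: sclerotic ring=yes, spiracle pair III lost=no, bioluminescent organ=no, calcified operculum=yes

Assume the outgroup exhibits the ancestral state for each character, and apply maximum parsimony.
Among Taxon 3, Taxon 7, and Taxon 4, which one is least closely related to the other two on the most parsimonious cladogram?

Taxon 3

Character polarity is set by the outgroup: the derived state is whichever differs from the outgroup's state, so for sclerotic ring, bioluminescent organ, calcified operculum the derived state is 'no', and for the remaining characters it is 'yes'.
sclerotic ring: derived state 'no' in Taxon 7 only — an autapomorphy, so it tells us nothing about relationships among taxa.
spiracle pair III lost (derived state 'yes') is shared by Taxon 3, Taxon 4, and Taxon 7 — a synapomorphy uniting that clade.
All ingroup taxa share the derived state 'no' for bioluminescent organ; it defines the ingroup but does not resolve relationships within it.
Only Taxon 4 and Taxon 7 show the derived state 'no' for calcified operculum, supporting them as a clade.
Most parsimonious ingroup topology: (((Taxon 4,Taxon 7),Taxon 3),Taxon 9).
Taxon 4 and Taxon 7 share a more recent common ancestor with each other than either does with Taxon 3, so Taxon 3 is the least closely related of the three.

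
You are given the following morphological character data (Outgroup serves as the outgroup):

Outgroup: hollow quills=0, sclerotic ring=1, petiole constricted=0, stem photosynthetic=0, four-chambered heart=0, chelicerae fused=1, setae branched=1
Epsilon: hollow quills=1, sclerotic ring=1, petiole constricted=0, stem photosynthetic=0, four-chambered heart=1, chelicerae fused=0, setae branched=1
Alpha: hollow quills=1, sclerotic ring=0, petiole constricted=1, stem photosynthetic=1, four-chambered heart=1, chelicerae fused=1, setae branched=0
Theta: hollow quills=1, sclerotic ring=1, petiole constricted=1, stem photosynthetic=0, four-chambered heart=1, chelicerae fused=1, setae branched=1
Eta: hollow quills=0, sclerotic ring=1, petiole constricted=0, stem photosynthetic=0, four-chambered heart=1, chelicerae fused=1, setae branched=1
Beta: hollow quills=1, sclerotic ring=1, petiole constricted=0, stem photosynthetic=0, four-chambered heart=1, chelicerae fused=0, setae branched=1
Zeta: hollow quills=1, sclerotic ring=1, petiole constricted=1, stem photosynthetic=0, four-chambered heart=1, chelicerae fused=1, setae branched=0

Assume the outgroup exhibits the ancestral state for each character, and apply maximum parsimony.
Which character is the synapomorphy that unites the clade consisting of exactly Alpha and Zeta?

setae branched

Character polarity is set by the outgroup: the derived state is whichever differs from the outgroup's state, so for sclerotic ring, chelicerae fused, setae branched the derived state is '0', and for the remaining characters it is '1'.
hollow quills (derived state '1') is shared by Alpha, Beta, Epsilon, Theta, and Zeta — a synapomorphy uniting that clade.
sclerotic ring: derived state '0' in Alpha only — an autapomorphy, so it tells us nothing about relationships among taxa.
petiole constricted: derived state '1' in Alpha, Theta, and Zeta only — synapomorphy for {Alpha, Theta, Zeta}.
stem photosynthetic (derived state '1') is unique to Alpha (autapomorphy; uninformative for grouping).
four-chambered heart (derived state '1') is shared by all ingroup taxa — unites the whole ingroup.
chelicerae fused (derived state '0') is shared by Beta and Epsilon — a synapomorphy uniting that clade.
setae branched (derived state '0') is shared by Alpha and Zeta — a synapomorphy uniting that clade.
Most parsimonious ingroup topology: (Eta,((Epsilon,Beta),((Zeta,Alpha),Theta))).
The clade {Alpha, Zeta} is supported by setae branched: its derived state '0' occurs in exactly those taxa and in no other taxon (including the outgroup).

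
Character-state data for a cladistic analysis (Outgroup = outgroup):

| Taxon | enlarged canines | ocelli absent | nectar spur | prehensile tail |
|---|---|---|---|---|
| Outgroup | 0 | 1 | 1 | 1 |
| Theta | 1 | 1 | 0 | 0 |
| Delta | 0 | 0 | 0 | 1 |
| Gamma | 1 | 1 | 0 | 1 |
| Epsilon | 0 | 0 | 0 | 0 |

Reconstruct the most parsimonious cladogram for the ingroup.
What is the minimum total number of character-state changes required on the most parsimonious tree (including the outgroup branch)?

5

Character polarity is set by the outgroup: the derived state is whichever differs from the outgroup's state, so for ocelli absent, nectar spur, prehensile tail the derived state is '0', and for the remaining characters it is '1'.
enlarged canines: derived state '1' in Gamma and Theta only — synapomorphy for {Gamma, Theta}.
ocelli absent (derived state '0') is shared by Delta and Epsilon — a synapomorphy uniting that clade.
All ingroup taxa share the derived state '0' for nectar spur; it defines the ingroup but does not resolve relationships within it.
prehensile tail (state '0') occurs in Epsilon and Theta but conflicts with the nesting implied by the other characters — most parsimoniously interpreted as homoplasy.
Most parsimonious ingroup topology: ((Theta,Gamma),(Delta,Epsilon)).
Changes per character on this tree: enlarged canines: 1; ocelli absent: 1; nectar spur: 1; prehensile tail: 2.
Total = 5.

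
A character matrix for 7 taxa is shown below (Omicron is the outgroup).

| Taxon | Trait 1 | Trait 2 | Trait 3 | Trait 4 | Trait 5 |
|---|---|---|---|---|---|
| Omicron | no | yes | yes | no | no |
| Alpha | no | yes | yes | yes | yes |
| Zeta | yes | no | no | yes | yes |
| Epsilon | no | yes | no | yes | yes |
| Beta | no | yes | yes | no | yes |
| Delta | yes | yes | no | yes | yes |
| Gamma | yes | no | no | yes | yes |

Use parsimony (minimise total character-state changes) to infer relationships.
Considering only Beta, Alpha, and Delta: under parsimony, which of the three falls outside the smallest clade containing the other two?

Character polarity is set by the outgroup: the derived state is whichever differs from the outgroup's state, so for Trait 2, Trait 3 the derived state is 'no', and for the remaining characters it is 'yes'.
Trait 1: derived state 'yes' in Delta, Gamma, and Zeta only — synapomorphy for {Delta, Gamma, Zeta}.
Trait 2 (derived state 'no') is shared by Gamma and Zeta — a synapomorphy uniting that clade.
Only Delta, Epsilon, Gamma, and Zeta show the derived state 'no' for Trait 3, supporting them as a clade.
Trait 4 (derived state 'yes') is shared by Alpha, Delta, Epsilon, Gamma, and Zeta — a synapomorphy uniting that clade.
Trait 5 (derived state 'yes') is shared by all ingroup taxa — unites the whole ingroup.
Most parsimonious ingroup topology: (((Epsilon,(Delta,(Gamma,Zeta))),Alpha),Beta).
Delta and Alpha share a more recent common ancestor with each other than either does with Beta, so Beta is the least closely related of the three.

Beta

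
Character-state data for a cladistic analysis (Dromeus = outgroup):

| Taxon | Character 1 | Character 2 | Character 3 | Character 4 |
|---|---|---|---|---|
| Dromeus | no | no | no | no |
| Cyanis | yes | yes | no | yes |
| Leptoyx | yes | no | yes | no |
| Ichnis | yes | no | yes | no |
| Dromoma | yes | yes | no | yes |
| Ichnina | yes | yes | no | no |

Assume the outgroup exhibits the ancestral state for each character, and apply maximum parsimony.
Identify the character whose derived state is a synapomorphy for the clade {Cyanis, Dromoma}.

The outgroup has state 'no' for every character, so 'yes' is the derived state throughout.
Character 1 (derived state 'yes') is shared by all ingroup taxa — unites the whole ingroup.
Only Cyanis, Dromoma, and Ichnina show the derived state 'yes' for Character 2, supporting them as a clade.
Only Ichnis and Leptoyx show the derived state 'yes' for Character 3, supporting them as a clade.
Character 4 (derived state 'yes') is shared by Cyanis and Dromoma — a synapomorphy uniting that clade.
Most parsimonious ingroup topology: (((Cyanis,Dromoma),Ichnina),(Leptoyx,Ichnis)).
The clade {Cyanis, Dromoma} is supported by Character 4: its derived state 'yes' occurs in exactly those taxa and in no other taxon (including the outgroup).

Character 4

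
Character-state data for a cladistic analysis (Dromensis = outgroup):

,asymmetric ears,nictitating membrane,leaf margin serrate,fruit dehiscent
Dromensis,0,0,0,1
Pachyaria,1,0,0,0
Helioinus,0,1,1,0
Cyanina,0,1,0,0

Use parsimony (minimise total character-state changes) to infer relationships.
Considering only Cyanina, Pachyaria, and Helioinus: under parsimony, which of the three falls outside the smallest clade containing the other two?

Pachyaria

Character polarity is set by the outgroup: the derived state is whichever differs from the outgroup's state, so for fruit dehiscent the derived state is '0', and for the remaining characters it is '1'.
asymmetric ears: derived state '1' in Pachyaria only — an autapomorphy, so it tells us nothing about relationships among taxa.
nictitating membrane: derived state '1' in Cyanina and Helioinus only — synapomorphy for {Cyanina, Helioinus}.
leaf margin serrate: derived state '1' in Helioinus only — an autapomorphy, so it tells us nothing about relationships among taxa.
fruit dehiscent (derived state '0') is shared by all ingroup taxa — unites the whole ingroup.
Most parsimonious ingroup topology: (Pachyaria,(Helioinus,Cyanina)).
Cyanina and Helioinus share a more recent common ancestor with each other than either does with Pachyaria, so Pachyaria is the least closely related of the three.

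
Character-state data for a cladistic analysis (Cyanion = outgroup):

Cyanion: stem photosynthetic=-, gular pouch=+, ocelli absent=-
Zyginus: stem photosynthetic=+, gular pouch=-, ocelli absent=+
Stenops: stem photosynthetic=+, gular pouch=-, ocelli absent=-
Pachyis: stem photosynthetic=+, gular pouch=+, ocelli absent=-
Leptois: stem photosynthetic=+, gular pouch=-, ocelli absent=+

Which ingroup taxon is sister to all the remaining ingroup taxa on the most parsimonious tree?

Character polarity is set by the outgroup: the derived state is whichever differs from the outgroup's state, so for gular pouch the derived state is '-', and for the remaining characters it is '+'.
stem photosynthetic (derived state '+') is shared by all ingroup taxa — unites the whole ingroup.
gular pouch (derived state '-') is shared by Leptois, Stenops, and Zyginus — a synapomorphy uniting that clade.
ocelli absent (derived state '+') is shared by Leptois and Zyginus — a synapomorphy uniting that clade.
Most parsimonious ingroup topology: (((Zyginus,Leptois),Stenops),Pachyis).
Pachyis is sister to the clade containing all other ingroup taxa, so it is the earliest-diverging (most basal) ingroup lineage.

Pachyis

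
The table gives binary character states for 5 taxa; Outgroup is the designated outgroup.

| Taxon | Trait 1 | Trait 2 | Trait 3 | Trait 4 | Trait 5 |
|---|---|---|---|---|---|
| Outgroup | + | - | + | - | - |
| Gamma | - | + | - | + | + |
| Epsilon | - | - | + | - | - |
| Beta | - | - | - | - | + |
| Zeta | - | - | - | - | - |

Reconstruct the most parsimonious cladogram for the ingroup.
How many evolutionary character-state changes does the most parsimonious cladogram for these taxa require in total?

5

Character polarity is set by the outgroup: the derived state is whichever differs from the outgroup's state, so for Trait 1, Trait 3 the derived state is '-', and for the remaining characters it is '+'.
All ingroup taxa share the derived state '-' for Trait 1; it defines the ingroup but does not resolve relationships within it.
Trait 2 (derived state '+') is unique to Gamma (autapomorphy; uninformative for grouping).
Trait 3 (derived state '-') is shared by Beta, Gamma, and Zeta — a synapomorphy uniting that clade.
Trait 4: derived state '+' in Gamma only — an autapomorphy, so it tells us nothing about relationships among taxa.
Only Beta and Gamma show the derived state '+' for Trait 5, supporting them as a clade.
Most parsimonious ingroup topology: (((Gamma,Beta),Zeta),Epsilon).
Changes per character on this tree: Trait 1: 1; Trait 2: 1; Trait 3: 1; Trait 4: 1; Trait 5: 1.
Total = 5.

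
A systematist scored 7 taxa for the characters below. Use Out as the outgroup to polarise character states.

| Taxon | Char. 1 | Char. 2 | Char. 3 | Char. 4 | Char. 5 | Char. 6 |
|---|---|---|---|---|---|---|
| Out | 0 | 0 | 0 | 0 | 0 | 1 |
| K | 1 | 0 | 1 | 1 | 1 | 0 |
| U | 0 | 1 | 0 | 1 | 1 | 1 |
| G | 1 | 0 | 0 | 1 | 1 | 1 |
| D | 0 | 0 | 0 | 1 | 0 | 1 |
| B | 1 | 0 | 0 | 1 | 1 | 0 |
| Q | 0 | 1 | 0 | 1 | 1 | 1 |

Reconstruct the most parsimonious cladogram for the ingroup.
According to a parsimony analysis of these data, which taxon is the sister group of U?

Q

Character polarity is set by the outgroup: the derived state is whichever differs from the outgroup's state, so for Char. 6 the derived state is '0', and for the remaining characters it is '1'.
Char. 1 (derived state '1') is shared by B, G, and K — a synapomorphy uniting that clade.
Char. 2 (derived state '1') is shared by Q and U — a synapomorphy uniting that clade.
Char. 3 (derived state '1') is unique to K (autapomorphy; uninformative for grouping).
All ingroup taxa share the derived state '1' for Char. 4; it defines the ingroup but does not resolve relationships within it.
Char. 5 (derived state '1') is shared by B, G, K, Q, and U — a synapomorphy uniting that clade.
Only B and K show the derived state '0' for Char. 6, supporting them as a clade.
Most parsimonious ingroup topology: ((((K,B),G),(U,Q)),D).
U and Q form a cherry on this tree, so they are sister taxa.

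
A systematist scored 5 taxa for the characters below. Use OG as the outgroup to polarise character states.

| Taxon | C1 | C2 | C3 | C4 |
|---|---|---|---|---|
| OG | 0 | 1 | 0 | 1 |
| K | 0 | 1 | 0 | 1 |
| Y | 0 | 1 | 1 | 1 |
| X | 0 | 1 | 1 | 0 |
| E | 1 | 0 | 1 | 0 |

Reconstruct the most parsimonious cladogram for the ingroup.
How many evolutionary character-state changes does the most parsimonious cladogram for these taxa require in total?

4

Character polarity is set by the outgroup: the derived state is whichever differs from the outgroup's state, so for C2, C4 the derived state is '0', and for the remaining characters it is '1'.
C1 (derived state '1') is unique to E (autapomorphy; uninformative for grouping).
C2: derived state '0' in E only — an autapomorphy, so it tells us nothing about relationships among taxa.
C3 (derived state '1') is shared by E, X, and Y — a synapomorphy uniting that clade.
C4: derived state '0' in E and X only — synapomorphy for {E, X}.
Most parsimonious ingroup topology: (K,(Y,(X,E))).
Changes per character on this tree: C1: 1; C2: 1; C3: 1; C4: 1.
Total = 4.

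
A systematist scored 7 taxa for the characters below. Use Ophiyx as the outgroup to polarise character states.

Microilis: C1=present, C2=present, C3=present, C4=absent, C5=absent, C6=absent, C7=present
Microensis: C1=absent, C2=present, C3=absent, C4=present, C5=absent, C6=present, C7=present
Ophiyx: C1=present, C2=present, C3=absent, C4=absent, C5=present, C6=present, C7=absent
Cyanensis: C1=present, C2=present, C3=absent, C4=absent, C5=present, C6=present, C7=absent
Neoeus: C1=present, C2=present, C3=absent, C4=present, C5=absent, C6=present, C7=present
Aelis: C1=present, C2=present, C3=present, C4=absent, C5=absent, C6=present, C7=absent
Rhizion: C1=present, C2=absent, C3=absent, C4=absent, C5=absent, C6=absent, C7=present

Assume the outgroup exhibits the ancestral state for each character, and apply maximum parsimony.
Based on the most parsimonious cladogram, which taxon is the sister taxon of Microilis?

Character polarity is set by the outgroup: the derived state is whichever differs from the outgroup's state, so for C1, C2, C5, C6 the derived state is 'absent', and for the remaining characters it is 'present'.
C1: derived state 'absent' in Microensis only — an autapomorphy, so it tells us nothing about relationships among taxa.
C2 (derived state 'absent') is unique to Rhizion (autapomorphy; uninformative for grouping).
C3 (state 'present') occurs in Aelis and Microilis but conflicts with the nesting implied by the other characters — most parsimoniously interpreted as homoplasy.
Only Microensis and Neoeus show the derived state 'present' for C4, supporting them as a clade.
C5: derived state 'absent' in Aelis, Microensis, Microilis, Neoeus, and Rhizion only — synapomorphy for {Aelis, Microensis, Microilis, Neoeus, Rhizion}.
C6 (derived state 'absent') is shared by Microilis and Rhizion — a synapomorphy uniting that clade.
C7 (derived state 'present') is shared by Microensis, Microilis, Neoeus, and Rhizion — a synapomorphy uniting that clade.
Most parsimonious ingroup topology: ((Aelis,((Rhizion,Microilis),(Neoeus,Microensis))),Cyanensis).
Microilis and Rhizion form a cherry on this tree, so they are sister taxa.

Rhizion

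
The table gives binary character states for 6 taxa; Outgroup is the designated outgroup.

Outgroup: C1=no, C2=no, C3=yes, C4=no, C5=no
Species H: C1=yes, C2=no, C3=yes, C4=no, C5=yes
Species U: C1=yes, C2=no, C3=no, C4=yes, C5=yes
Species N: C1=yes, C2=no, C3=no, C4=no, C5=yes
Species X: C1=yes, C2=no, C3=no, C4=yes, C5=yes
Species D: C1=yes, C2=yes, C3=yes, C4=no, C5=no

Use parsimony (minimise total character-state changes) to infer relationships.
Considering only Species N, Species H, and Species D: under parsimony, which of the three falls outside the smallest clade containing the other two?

Character polarity is set by the outgroup: the derived state is whichever differs from the outgroup's state, so for C3 the derived state is 'no', and for the remaining characters it is 'yes'.
All ingroup taxa share the derived state 'yes' for C1; it defines the ingroup but does not resolve relationships within it.
C2 (derived state 'yes') is unique to Species D (autapomorphy; uninformative for grouping).
C3: derived state 'no' in Species N, Species U, and Species X only — synapomorphy for {Species N, Species U, Species X}.
C4: derived state 'yes' in Species U and Species X only — synapomorphy for {Species U, Species X}.
C5 (derived state 'yes') is shared by Species H, Species N, Species U, and Species X — a synapomorphy uniting that clade.
Most parsimonious ingroup topology: ((Species H,((Species U,Species X),Species N)),Species D).
Species H and Species N share a more recent common ancestor with each other than either does with Species D, so Species D is the least closely related of the three.

Species D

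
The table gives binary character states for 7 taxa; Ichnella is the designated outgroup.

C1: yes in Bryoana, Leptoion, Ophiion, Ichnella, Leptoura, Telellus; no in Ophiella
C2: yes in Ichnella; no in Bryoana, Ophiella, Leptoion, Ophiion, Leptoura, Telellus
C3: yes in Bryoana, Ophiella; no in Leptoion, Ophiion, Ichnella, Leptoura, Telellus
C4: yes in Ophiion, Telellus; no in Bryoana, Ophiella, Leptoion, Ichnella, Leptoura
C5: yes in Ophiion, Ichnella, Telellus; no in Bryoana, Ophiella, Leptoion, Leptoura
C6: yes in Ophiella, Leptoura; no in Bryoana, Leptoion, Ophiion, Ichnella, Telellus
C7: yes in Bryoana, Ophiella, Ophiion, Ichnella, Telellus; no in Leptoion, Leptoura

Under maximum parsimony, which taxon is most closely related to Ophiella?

Bryoana

Character polarity is set by the outgroup: the derived state is whichever differs from the outgroup's state, so for C1, C2, C5, C7 the derived state is 'no', and for the remaining characters it is 'yes'.
C1 (derived state 'no') is unique to Ophiella (autapomorphy; uninformative for grouping).
All ingroup taxa share the derived state 'no' for C2; it defines the ingroup but does not resolve relationships within it.
C3 (derived state 'yes') is shared by Bryoana and Ophiella — a synapomorphy uniting that clade.
Only Ophiion and Telellus show the derived state 'yes' for C4, supporting them as a clade.
Only Bryoana, Leptoion, Leptoura, and Ophiella show the derived state 'no' for C5, supporting them as a clade.
C6 (state 'yes') occurs in Leptoura and Ophiella but conflicts with the nesting implied by the other characters — most parsimoniously interpreted as homoplasy.
Only Leptoion and Leptoura show the derived state 'no' for C7, supporting them as a clade.
Most parsimonious ingroup topology: ((Telellus,Ophiion),((Bryoana,Ophiella),(Leptoion,Leptoura))).
Ophiella and Bryoana form a cherry on this tree, so they are sister taxa.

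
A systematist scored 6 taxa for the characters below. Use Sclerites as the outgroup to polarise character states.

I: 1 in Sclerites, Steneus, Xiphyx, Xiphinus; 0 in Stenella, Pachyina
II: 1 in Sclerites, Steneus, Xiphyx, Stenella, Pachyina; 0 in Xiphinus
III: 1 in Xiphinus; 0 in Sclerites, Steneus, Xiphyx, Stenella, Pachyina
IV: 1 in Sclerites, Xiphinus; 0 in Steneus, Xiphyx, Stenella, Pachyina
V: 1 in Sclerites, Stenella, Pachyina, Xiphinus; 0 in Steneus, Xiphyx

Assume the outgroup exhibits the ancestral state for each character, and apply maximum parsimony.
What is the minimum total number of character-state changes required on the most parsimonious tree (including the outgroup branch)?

Character polarity is set by the outgroup: the derived state is whichever differs from the outgroup's state, so for I, II, IV, V the derived state is '0', and for the remaining characters it is '1'.
I: derived state '0' in Pachyina and Stenella only — synapomorphy for {Pachyina, Stenella}.
II: derived state '0' in Xiphinus only — an autapomorphy, so it tells us nothing about relationships among taxa.
III (derived state '1') is unique to Xiphinus (autapomorphy; uninformative for grouping).
IV (derived state '0') is shared by Pachyina, Stenella, Steneus, and Xiphyx — a synapomorphy uniting that clade.
V: derived state '0' in Steneus and Xiphyx only — synapomorphy for {Steneus, Xiphyx}.
Most parsimonious ingroup topology: (((Steneus,Xiphyx),(Stenella,Pachyina)),Xiphinus).
Changes per character on this tree: I: 1; II: 1; III: 1; IV: 1; V: 1.
Total = 5.

5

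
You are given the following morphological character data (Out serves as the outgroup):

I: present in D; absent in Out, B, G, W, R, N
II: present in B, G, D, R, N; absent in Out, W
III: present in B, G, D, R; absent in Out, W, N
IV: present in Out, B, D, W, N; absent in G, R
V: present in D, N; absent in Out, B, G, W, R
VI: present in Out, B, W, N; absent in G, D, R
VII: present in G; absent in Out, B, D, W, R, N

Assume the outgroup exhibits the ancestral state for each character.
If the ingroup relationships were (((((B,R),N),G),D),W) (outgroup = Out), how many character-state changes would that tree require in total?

12

Map each character onto (((((B,R),N),G),D),W) (rooted by Out) and count the minimum state changes it requires (Fitch parsimony):
I: 1; II: 1; III: 2; IV: 2; V: 2; VI: 3; VII: 1.
Total tree length = 12.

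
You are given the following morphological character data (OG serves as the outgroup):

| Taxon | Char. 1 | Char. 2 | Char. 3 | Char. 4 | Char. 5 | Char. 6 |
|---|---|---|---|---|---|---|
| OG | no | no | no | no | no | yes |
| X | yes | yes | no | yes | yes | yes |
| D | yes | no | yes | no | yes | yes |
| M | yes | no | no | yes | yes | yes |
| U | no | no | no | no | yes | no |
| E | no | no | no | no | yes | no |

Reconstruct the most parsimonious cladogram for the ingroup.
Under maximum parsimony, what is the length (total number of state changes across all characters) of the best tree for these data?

6

Character polarity is set by the outgroup: the derived state is whichever differs from the outgroup's state, so for Char. 6 the derived state is 'no', and for the remaining characters it is 'yes'.
Only D, M, and X show the derived state 'yes' for Char. 1, supporting them as a clade.
Char. 2 (derived state 'yes') is unique to X (autapomorphy; uninformative for grouping).
Char. 3 (derived state 'yes') is unique to D (autapomorphy; uninformative for grouping).
Only M and X show the derived state 'yes' for Char. 4, supporting them as a clade.
Char. 5 (derived state 'yes') is shared by all ingroup taxa — unites the whole ingroup.
Char. 6 (derived state 'no') is shared by E and U — a synapomorphy uniting that clade.
Most parsimonious ingroup topology: (((X,M),D),(U,E)).
Changes per character on this tree: Char. 1: 1; Char. 2: 1; Char. 3: 1; Char. 4: 1; Char. 5: 1; Char. 6: 1.
Total = 6.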